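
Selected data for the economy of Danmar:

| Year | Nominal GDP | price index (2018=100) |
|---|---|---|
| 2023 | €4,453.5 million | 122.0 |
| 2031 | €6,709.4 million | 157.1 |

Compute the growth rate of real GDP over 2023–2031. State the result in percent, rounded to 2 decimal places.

Real GDP 2023 = 4453.5 / 1.220 = 3650.41.
Real GDP 2031 = 6709.4 / 1.571 = 4270.78.
Real growth = 4270.78 / 3650.41 − 1 = 0.1699.

16.99%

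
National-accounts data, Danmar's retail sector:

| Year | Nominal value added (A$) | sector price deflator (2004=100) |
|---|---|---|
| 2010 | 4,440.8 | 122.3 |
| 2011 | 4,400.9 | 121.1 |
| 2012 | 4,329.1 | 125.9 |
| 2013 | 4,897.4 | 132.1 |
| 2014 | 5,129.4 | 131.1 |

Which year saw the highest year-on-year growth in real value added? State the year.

2011: real = 4400.9/1.211 = 3634.10; growth vs 2010 (3631.07) = 0.08%.
2012: real = 4329.1/1.259 = 3438.52; growth vs 2011 (3634.10) = -5.38%.
2013: real = 4897.4/1.321 = 3707.34; growth vs 2012 (3438.52) = 7.82%.
2014: real = 5129.4/1.311 = 3912.59; growth vs 2013 (3707.34) = 5.54%.

2013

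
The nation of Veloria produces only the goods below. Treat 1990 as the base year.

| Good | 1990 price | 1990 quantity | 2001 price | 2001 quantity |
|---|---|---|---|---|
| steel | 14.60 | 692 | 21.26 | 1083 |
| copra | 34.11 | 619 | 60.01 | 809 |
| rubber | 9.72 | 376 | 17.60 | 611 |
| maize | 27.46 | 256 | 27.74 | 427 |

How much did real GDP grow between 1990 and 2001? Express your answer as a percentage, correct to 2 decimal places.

Real GDP 1990 = Nominal GDP 1990 = 14.60·692 + 34.11·619 + 9.72·376 + 27.46·256 = 41901.77.
Real GDP 2001 (at 1990 prices) = 14.60·1083 + 34.11·809 + 9.72·611 + 27.46·427 = 61071.13.
Real growth = 61071.13/41901.77 − 1 = 0.4575.

45.75%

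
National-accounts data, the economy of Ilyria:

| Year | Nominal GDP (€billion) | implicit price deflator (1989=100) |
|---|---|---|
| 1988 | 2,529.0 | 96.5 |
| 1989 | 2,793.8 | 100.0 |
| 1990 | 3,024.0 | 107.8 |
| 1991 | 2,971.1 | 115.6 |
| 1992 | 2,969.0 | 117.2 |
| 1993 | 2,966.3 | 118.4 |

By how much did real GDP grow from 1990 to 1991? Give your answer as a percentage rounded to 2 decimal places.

Real GDP 1990 = 3024.0/1.078 = 2805.19.
Real GDP 1991 = 2971.1/1.156 = 2570.16.
Change = 2570.16/2805.19 − 1 = -0.0838.

-8.38%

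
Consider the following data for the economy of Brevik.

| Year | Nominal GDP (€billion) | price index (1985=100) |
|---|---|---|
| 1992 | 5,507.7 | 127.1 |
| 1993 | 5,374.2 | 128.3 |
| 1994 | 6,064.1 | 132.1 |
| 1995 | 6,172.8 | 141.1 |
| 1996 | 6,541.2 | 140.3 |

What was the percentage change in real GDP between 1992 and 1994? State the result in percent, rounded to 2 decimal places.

Real GDP 1992 = 5507.7/1.271 = 4333.36.
Real GDP 1994 = 6064.1/1.321 = 4590.54.
Change = 4590.54/4333.36 − 1 = 0.0593.

5.93%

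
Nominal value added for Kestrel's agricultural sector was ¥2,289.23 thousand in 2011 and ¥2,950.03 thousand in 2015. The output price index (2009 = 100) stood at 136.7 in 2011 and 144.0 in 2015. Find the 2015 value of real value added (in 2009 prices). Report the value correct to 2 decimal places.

Real value added = Nominal / (output price index/100) = 2950.03 / 1.440 = 2048.63.

¥2,048.63 thousand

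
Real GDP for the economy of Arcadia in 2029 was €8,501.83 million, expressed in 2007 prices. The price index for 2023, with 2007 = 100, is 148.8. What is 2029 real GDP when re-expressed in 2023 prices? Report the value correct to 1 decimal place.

Real GDP in 2023 prices = Real GDP in 2007 prices × (P_2023/P_2007) = 8501.83 × 1.488 = 12650.72.

€12,650.7 million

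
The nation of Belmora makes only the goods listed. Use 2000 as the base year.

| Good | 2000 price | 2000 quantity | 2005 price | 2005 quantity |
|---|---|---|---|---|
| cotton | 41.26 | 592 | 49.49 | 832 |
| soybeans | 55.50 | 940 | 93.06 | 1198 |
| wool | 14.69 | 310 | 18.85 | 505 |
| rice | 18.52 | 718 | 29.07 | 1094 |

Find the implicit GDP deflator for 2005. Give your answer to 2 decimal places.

Nominal GDP 2005 = 49.49·832 + 93.06·1198 + 18.85·505 + 29.07·1094 = 193983.39.
Real GDP 2005 (at 2000 prices) = 41.26·832 + 55.50·1198 + 14.69·505 + 18.52·1094 = 128496.65.
Deflator = Nominal/Real × 100 = 193983.39/128496.65 × 100 = 150.964.

150.96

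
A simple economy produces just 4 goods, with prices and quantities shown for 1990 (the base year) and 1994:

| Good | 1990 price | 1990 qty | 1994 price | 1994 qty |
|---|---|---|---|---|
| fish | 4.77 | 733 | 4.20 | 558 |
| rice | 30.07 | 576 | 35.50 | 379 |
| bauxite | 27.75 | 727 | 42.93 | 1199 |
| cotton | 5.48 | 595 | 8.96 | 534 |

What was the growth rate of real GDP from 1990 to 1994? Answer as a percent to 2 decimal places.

13.57%

Real GDP 1990 = Nominal GDP 1990 = 4.77·733 + 30.07·576 + 27.75·727 + 5.48·595 = 44251.58.
Real GDP 1994 (at 1990 prices) = 4.77·558 + 30.07·379 + 27.75·1199 + 5.48·534 = 50256.76.
Real growth = 50256.76/44251.58 − 1 = 0.1357.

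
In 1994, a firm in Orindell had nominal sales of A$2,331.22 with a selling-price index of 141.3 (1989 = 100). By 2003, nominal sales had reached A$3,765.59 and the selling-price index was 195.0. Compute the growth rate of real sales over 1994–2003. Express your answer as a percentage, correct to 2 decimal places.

Deflate each year: 1994 → 2331.22/1.413 = 1649.84; 2003 → 3765.59/1.950 = 1931.07.
So real sales changed by 1931.07/1649.84 − 1 = 0.1705, i.e. 17.05%.

17.05%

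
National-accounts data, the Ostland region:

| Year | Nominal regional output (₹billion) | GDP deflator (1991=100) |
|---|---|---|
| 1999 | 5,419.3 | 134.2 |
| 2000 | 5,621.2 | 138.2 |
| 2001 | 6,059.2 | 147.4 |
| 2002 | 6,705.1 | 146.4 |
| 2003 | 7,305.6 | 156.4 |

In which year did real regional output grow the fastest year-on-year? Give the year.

2002

2000: real = 5621.2/1.382 = 4067.44; growth vs 1999 (4038.23) = 0.72%.
2001: real = 6059.2/1.474 = 4110.72; growth vs 2000 (4067.44) = 1.06%.
2002: real = 6705.1/1.464 = 4579.99; growth vs 2001 (4110.72) = 11.42%.
2003: real = 7305.6/1.564 = 4671.10; growth vs 2002 (4579.99) = 1.99%.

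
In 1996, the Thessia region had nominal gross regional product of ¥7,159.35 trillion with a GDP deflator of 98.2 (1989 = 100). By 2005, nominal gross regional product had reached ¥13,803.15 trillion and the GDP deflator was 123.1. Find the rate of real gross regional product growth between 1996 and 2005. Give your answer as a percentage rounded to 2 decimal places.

53.80%

Real gross regional product 1996 = 7159.35 / 0.982 = 7290.58.
Real gross regional product 2005 = 13803.15 / 1.231 = 11212.96.
Real growth = 11212.96 / 7290.58 − 1 = 0.5380.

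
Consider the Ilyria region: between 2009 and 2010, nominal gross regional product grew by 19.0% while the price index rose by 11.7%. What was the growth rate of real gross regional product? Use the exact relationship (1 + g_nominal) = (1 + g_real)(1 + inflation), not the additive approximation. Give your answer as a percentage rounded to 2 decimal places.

(1 + g_nom) = (1 + g_real)(1 + π), so g_real = 1.1900 / 1.1170 − 1 = 0.06535.

6.54%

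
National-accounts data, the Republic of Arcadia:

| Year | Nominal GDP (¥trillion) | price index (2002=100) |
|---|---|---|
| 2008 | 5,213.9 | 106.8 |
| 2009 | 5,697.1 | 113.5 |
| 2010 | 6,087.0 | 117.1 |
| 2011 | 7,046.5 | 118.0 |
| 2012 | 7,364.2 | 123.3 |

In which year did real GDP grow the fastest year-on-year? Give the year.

2011

2009: real = 5697.1/1.135 = 5019.47; growth vs 2008 (4881.93) = 2.82%.
2010: real = 6087.0/1.171 = 5198.12; growth vs 2009 (5019.47) = 3.56%.
2011: real = 7046.5/1.180 = 5971.61; growth vs 2010 (5198.12) = 14.88%.
2012: real = 7364.2/1.233 = 5972.59; growth vs 2011 (5971.61) = 0.02%.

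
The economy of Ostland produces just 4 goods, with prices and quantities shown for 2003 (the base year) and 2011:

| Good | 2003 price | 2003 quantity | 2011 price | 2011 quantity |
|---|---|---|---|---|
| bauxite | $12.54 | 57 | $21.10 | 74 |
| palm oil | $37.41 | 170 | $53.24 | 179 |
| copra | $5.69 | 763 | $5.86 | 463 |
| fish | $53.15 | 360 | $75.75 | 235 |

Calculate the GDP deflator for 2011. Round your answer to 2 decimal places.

Nominal GDP 2011 = 21.10·74 + 53.24·179 + 5.86·463 + 75.75·235 = 31605.79.
Real GDP 2011 (at 2003 prices) = 12.54·74 + 37.41·179 + 5.69·463 + 53.15·235 = 22749.07.
Deflator = Nominal/Real × 100 = 31605.79/22749.07 × 100 = 138.932.

138.93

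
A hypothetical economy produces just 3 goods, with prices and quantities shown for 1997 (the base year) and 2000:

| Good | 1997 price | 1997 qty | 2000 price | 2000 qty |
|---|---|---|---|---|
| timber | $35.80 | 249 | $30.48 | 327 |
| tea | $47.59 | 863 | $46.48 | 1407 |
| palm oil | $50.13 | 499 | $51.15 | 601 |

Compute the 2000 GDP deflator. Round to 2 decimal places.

Nominal GDP 2000 = 30.48·327 + 46.48·1407 + 51.15·601 = 106105.47.
Real GDP 2000 (at 1997 prices) = 35.80·327 + 47.59·1407 + 50.13·601 = 108793.86.
Deflator = Nominal/Real × 100 = 106105.47/108793.86 × 100 = 97.529.

97.53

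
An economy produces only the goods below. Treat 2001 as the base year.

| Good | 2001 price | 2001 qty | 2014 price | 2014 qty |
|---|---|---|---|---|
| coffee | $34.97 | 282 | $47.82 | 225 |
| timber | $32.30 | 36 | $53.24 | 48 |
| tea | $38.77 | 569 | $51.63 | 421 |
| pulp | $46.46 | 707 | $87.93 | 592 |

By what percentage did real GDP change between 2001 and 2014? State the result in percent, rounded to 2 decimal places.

Real GDP 2001 = Nominal GDP 2001 = 34.97·282 + 32.30·36 + 38.77·569 + 46.46·707 = 65931.69.
Real GDP 2014 (at 2001 prices) = 34.97·225 + 32.30·48 + 38.77·421 + 46.46·592 = 53245.14.
Real growth = 53245.14/65931.69 − 1 = -0.1924.

-19.24%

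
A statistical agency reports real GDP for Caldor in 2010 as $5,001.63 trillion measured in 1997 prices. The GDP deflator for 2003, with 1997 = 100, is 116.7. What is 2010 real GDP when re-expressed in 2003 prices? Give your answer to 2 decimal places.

Real GDP in 2003 prices = Real GDP in 1997 prices × (P_2003/P_1997) = 5001.63 × 1.167 = 5836.90.

$5,836.90 trillion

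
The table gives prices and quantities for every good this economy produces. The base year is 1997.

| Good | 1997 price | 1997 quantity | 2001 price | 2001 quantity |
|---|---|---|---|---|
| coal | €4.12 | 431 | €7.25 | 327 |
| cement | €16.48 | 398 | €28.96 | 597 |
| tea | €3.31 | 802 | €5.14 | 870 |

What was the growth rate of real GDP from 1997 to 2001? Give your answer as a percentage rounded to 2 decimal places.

Real GDP 1997 = Nominal GDP 1997 = 4.12·431 + 16.48·398 + 3.31·802 = 10989.38.
Real GDP 2001 (at 1997 prices) = 4.12·327 + 16.48·597 + 3.31·870 = 14065.50.
Real growth = 14065.50/10989.38 − 1 = 0.2799.

27.99%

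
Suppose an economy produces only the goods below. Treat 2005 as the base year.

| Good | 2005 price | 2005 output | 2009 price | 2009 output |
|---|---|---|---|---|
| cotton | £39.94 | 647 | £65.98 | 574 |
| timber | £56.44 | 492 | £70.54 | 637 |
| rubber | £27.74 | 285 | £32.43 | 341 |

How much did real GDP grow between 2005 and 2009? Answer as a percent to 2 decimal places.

11.09%

Real GDP 2005 = Nominal GDP 2005 = 39.94·647 + 56.44·492 + 27.74·285 = 61515.56.
Real GDP 2009 (at 2005 prices) = 39.94·574 + 56.44·637 + 27.74·341 = 68337.18.
Real growth = 68337.18/61515.56 − 1 = 0.1109.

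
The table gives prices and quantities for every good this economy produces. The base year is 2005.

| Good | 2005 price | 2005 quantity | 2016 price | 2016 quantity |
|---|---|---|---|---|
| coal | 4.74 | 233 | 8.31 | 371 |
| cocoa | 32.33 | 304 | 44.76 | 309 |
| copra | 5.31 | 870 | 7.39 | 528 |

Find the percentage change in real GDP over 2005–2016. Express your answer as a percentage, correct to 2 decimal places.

Real GDP 2005 = Nominal GDP 2005 = 4.74·233 + 32.33·304 + 5.31·870 = 15552.44.
Real GDP 2016 (at 2005 prices) = 4.74·371 + 32.33·309 + 5.31·528 = 14552.19.
Real growth = 14552.19/15552.44 − 1 = -0.0643.

-6.43%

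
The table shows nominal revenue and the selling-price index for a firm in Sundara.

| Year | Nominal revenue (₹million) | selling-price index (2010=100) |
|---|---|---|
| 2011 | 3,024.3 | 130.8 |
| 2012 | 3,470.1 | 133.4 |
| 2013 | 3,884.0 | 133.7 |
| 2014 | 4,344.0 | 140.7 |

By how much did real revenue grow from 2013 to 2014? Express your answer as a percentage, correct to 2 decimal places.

Real revenue 2013 = 3884.0/1.337 = 2905.01.
Real revenue 2014 = 4344.0/1.407 = 3087.42.
Change = 3087.42/2905.01 − 1 = 0.0628.

6.28%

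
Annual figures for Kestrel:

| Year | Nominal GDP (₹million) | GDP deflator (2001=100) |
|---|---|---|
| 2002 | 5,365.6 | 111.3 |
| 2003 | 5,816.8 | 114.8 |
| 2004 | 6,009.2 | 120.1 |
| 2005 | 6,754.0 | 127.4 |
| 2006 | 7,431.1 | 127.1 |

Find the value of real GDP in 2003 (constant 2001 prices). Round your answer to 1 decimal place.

Real GDP 2003 = 5816.8 / 1.148 = 5066.90.

₹5,066.9 million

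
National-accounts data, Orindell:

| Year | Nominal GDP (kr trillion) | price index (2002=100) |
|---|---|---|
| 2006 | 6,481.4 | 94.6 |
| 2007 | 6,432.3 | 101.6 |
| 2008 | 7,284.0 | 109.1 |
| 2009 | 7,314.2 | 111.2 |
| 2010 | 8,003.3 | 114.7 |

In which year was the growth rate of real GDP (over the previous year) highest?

2010

2007: real = 6432.3/1.016 = 6331.00; growth vs 2006 (6851.37) = -7.60%.
2008: real = 7284.0/1.091 = 6676.44; growth vs 2007 (6331.00) = 5.46%.
2009: real = 7314.2/1.112 = 6577.52; growth vs 2008 (6676.44) = -1.48%.
2010: real = 8003.3/1.147 = 6977.59; growth vs 2009 (6577.52) = 6.08%.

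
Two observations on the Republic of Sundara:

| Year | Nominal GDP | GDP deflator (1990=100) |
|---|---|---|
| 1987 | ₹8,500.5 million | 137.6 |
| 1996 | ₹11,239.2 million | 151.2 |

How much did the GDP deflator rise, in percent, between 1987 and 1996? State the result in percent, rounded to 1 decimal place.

9.9%

Price-level change = 151.2 / 137.6 − 1 = 0.0988.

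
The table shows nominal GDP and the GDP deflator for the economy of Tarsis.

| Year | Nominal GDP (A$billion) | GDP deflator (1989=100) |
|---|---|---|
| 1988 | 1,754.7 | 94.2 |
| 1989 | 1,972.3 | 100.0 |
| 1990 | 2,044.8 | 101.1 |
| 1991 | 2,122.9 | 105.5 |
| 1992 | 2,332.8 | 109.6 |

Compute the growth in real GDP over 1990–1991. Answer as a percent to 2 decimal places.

-0.51%

Real GDP 1990 = 2044.8/1.011 = 2022.55.
Real GDP 1991 = 2122.9/1.055 = 2012.23.
Change = 2012.23/2022.55 − 1 = -0.0051.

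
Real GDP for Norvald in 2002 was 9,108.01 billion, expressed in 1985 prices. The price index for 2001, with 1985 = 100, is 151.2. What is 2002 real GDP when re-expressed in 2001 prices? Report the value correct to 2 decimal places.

Real GDP in 2001 prices = Real GDP in 1985 prices × (P_2001/P_1985) = 9108.01 × 1.512 = 13771.31.

13,771.31 billion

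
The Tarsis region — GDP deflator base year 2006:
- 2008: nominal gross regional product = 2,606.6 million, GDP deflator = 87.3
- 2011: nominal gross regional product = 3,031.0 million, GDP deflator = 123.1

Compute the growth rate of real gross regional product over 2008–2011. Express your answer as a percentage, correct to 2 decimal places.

-17.54%

Deflate each year: 2008 → 2606.6/0.873 = 2985.80; 2011 → 3031.0/1.231 = 2462.23.
So real gross regional product changed by 2462.23/2985.80 − 1 = -0.1754, i.e. -17.54%.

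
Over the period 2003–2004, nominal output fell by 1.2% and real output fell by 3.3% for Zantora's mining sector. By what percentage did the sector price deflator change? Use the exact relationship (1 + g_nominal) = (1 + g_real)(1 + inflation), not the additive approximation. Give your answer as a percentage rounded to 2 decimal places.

(1 + g_nom) = (1 + g_real)(1 + π), so π = 0.9880 / 0.9670 − 1 = 0.02172.

2.17%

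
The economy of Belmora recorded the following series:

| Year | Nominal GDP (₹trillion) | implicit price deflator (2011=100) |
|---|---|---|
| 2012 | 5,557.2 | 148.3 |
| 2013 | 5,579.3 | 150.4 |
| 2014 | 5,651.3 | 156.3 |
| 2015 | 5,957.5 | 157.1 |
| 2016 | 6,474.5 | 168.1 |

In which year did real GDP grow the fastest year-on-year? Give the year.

2013: real = 5579.3/1.504 = 3709.64; growth vs 2012 (3747.27) = -1.00%.
2014: real = 5651.3/1.563 = 3615.67; growth vs 2013 (3709.64) = -2.53%.
2015: real = 5957.5/1.571 = 3792.17; growth vs 2014 (3615.67) = 4.88%.
2016: real = 6474.5/1.681 = 3851.58; growth vs 2015 (3792.17) = 1.57%.

2015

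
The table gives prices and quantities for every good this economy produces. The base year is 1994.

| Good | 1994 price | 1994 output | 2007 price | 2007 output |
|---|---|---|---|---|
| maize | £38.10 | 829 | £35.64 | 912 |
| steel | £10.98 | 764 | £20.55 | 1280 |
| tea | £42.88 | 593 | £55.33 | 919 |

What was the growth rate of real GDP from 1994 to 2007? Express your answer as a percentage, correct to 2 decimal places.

34.87%

Real GDP 1994 = Nominal GDP 1994 = 38.10·829 + 10.98·764 + 42.88·593 = 65401.46.
Real GDP 2007 (at 1994 prices) = 38.10·912 + 10.98·1280 + 42.88·919 = 88208.32.
Real growth = 88208.32/65401.46 − 1 = 0.3487.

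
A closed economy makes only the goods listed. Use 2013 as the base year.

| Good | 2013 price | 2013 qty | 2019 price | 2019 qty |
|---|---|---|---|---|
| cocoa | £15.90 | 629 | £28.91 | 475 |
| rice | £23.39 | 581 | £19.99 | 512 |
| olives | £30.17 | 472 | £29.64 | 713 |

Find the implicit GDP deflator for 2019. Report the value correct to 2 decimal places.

Nominal GDP 2019 = 28.91·475 + 19.99·512 + 29.64·713 = 45100.45.
Real GDP 2019 (at 2013 prices) = 15.90·475 + 23.39·512 + 30.17·713 = 41039.39.
Deflator = Nominal/Real × 100 = 45100.45/41039.39 × 100 = 109.896.

109.90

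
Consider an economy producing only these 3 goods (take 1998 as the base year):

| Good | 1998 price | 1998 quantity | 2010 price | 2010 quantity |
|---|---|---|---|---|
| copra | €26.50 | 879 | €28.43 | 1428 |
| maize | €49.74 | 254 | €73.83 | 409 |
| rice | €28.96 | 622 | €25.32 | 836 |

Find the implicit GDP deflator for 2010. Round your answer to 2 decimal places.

111.61

Nominal GDP 2010 = 28.43·1428 + 73.83·409 + 25.32·836 = 91962.03.
Real GDP 2010 (at 1998 prices) = 26.50·1428 + 49.74·409 + 28.96·836 = 82396.22.
Deflator = Nominal/Real × 100 = 91962.03/82396.22 × 100 = 111.610.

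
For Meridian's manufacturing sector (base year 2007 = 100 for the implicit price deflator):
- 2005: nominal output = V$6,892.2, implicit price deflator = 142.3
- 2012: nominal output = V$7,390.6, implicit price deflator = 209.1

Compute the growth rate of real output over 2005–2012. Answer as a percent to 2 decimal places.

-27.03%

Deflate each year: 2005 → 6892.2/1.423 = 4843.43; 2012 → 7390.6/2.091 = 3534.48.
So real output changed by 3534.48/4843.43 − 1 = -0.2703, i.e. -27.03%.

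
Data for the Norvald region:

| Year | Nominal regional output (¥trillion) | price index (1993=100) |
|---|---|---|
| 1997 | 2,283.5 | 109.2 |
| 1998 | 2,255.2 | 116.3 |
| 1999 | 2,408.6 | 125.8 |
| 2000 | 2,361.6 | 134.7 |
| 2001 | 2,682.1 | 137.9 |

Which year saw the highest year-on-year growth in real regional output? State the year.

1998: real = 2255.2/1.163 = 1939.12; growth vs 1997 (2091.12) = -7.27%.
1999: real = 2408.6/1.258 = 1914.63; growth vs 1998 (1939.12) = -1.26%.
2000: real = 2361.6/1.347 = 1753.23; growth vs 1999 (1914.63) = -8.43%.
2001: real = 2682.1/1.379 = 1944.96; growth vs 2000 (1753.23) = 10.94%.

2001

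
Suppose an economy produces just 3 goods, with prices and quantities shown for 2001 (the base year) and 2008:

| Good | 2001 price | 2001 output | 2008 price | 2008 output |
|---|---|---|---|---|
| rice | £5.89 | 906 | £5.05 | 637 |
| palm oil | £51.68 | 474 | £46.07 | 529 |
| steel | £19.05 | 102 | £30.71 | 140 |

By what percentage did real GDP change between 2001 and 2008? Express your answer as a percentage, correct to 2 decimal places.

6.24%

Real GDP 2001 = Nominal GDP 2001 = 5.89·906 + 51.68·474 + 19.05·102 = 31775.76.
Real GDP 2008 (at 2001 prices) = 5.89·637 + 51.68·529 + 19.05·140 = 33757.65.
Real growth = 33757.65/31775.76 − 1 = 0.0624.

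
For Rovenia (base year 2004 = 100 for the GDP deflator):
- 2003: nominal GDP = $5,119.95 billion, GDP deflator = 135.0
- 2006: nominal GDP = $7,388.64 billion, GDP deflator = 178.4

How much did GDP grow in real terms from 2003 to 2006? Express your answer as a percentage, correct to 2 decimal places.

9.20%

Real GDP 2003 = 5119.95 / 1.350 = 3792.56.
Real GDP 2006 = 7388.64 / 1.784 = 4141.61.
Real growth = 4141.61 / 3792.56 − 1 = 0.0920.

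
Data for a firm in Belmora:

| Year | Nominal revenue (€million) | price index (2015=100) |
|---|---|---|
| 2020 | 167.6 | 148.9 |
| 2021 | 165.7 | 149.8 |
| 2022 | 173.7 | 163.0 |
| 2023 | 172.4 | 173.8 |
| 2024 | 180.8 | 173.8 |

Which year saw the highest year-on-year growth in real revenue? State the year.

2024

2021: real = 165.7/1.498 = 110.61; growth vs 2020 (112.56) = -1.73%.
2022: real = 173.7/1.630 = 106.56; growth vs 2021 (110.61) = -3.66%.
2023: real = 172.4/1.738 = 99.19; growth vs 2022 (106.56) = -6.92%.
2024: real = 180.8/1.738 = 104.03; growth vs 2023 (99.19) = 4.88%.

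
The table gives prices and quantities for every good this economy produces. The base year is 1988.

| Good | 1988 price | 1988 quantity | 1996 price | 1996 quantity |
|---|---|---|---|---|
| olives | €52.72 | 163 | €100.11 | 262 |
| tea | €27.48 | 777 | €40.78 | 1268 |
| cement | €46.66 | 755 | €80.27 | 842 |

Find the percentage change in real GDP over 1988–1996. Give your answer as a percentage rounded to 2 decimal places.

Real GDP 1988 = Nominal GDP 1988 = 52.72·163 + 27.48·777 + 46.66·755 = 65173.62.
Real GDP 1996 (at 1988 prices) = 52.72·262 + 27.48·1268 + 46.66·842 = 87945.00.
Real growth = 87945.00/65173.62 − 1 = 0.3494.

34.94%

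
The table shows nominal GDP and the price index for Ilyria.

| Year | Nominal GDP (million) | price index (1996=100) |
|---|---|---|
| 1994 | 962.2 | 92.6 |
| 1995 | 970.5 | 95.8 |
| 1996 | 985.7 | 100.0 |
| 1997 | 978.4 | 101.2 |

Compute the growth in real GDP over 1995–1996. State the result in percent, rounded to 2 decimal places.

Real GDP 1995 = 970.5/0.958 = 1013.05.
Real GDP 1996 = 985.7/1.000 = 985.70.
Change = 985.70/1013.05 − 1 = -0.0270.

-2.70%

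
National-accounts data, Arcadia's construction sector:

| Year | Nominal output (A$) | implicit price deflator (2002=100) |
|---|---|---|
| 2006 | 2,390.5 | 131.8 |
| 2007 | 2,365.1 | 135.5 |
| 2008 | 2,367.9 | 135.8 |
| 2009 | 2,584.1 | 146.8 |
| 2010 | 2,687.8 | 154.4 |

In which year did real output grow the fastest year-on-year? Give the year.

2007: real = 2365.1/1.355 = 1745.46; growth vs 2006 (1813.73) = -3.76%.
2008: real = 2367.9/1.358 = 1743.67; growth vs 2007 (1745.46) = -0.10%.
2009: real = 2584.1/1.468 = 1760.29; growth vs 2008 (1743.67) = 0.95%.
2010: real = 2687.8/1.544 = 1740.80; growth vs 2009 (1760.29) = -1.11%.

2009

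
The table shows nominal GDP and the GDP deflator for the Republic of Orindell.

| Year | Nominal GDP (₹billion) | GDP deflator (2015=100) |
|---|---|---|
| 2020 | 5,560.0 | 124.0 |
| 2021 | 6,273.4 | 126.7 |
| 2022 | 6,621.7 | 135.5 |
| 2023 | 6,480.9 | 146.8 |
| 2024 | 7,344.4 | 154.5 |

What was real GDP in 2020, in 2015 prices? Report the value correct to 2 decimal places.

Real GDP 2020 = 5560.0 / 1.240 = 4483.87.

₹4,483.87 billion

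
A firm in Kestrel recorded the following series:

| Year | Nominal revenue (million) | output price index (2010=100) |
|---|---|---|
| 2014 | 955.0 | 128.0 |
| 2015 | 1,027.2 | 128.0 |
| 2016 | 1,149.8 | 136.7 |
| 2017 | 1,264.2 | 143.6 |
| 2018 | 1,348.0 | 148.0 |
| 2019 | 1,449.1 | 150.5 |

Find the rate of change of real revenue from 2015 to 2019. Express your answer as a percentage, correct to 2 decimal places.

Real revenue 2015 = 1027.2/1.280 = 802.50.
Real revenue 2019 = 1449.1/1.505 = 962.86.
Change = 962.86/802.50 − 1 = 0.1998.

19.98%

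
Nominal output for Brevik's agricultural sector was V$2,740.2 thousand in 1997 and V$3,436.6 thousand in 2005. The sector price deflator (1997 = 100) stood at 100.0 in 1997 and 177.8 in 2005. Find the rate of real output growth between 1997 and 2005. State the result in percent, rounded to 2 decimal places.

Real output 1997 = 2740.2 / 1.000 = 2740.20.
Real output 2005 = 3436.6 / 1.778 = 1932.85.
Real growth = 1932.85 / 2740.20 − 1 = -0.2946.

-29.46%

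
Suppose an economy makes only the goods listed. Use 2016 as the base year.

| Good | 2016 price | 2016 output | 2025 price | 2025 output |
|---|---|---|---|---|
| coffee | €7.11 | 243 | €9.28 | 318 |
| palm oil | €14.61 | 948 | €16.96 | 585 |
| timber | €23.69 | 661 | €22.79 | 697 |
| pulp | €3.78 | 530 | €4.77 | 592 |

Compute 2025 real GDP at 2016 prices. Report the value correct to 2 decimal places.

Real GDP 2025 = Σ (p_2016 × q_2025) = 7.11·318 + 14.61·585 + 23.69·697 + 3.78·592 = 29557.52.

€29557.52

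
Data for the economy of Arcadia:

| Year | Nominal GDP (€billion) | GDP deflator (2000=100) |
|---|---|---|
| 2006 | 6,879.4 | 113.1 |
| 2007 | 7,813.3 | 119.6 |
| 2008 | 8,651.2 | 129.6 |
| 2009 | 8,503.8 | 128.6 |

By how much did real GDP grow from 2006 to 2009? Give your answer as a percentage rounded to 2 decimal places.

8.71%

Real GDP 2006 = 6879.4/1.131 = 6082.58.
Real GDP 2009 = 8503.8/1.286 = 6612.60.
Change = 6612.60/6082.58 − 1 = 0.0871.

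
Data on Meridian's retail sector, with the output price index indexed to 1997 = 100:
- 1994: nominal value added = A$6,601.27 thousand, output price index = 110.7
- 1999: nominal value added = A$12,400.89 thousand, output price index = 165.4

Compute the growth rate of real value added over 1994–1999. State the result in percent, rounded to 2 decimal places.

25.73%

Real value added 1994 = 6601.27 / 1.107 = 5963.21.
Real value added 1999 = 12400.89 / 1.654 = 7497.52.
Real growth = 7497.52 / 5963.21 − 1 = 0.2573.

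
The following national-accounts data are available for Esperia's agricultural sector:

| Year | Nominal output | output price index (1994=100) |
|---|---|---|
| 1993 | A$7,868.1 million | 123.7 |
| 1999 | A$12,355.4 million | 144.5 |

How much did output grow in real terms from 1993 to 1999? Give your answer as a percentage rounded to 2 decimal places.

Real output 1993 = 7868.1 / 1.237 = 6360.63.
Real output 1999 = 12355.4 / 1.445 = 8550.45.
Real growth = 8550.45 / 6360.63 − 1 = 0.3443.

34.43%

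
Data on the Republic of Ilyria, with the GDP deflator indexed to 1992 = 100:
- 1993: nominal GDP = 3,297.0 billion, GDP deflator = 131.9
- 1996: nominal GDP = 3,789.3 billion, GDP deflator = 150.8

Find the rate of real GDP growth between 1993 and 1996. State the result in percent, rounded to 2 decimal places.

0.53%

Deflate each year: 1993 → 3297.0/1.319 = 2499.62; 1996 → 3789.3/1.508 = 2512.80.
So real GDP changed by 2512.80/2499.62 − 1 = 0.0053, i.e. 0.53%.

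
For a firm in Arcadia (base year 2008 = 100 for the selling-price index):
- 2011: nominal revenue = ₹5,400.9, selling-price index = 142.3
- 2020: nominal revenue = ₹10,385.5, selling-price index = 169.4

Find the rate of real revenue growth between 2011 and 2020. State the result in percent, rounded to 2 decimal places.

61.53%

Deflate each year: 2011 → 5400.9/1.423 = 3795.43; 2020 → 10385.5/1.694 = 6130.76.
So real revenue changed by 6130.76/3795.43 − 1 = 0.6153, i.e. 61.53%.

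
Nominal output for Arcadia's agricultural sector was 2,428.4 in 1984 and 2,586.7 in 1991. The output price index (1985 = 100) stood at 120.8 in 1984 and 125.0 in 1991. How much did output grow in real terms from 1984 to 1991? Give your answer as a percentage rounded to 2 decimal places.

2.94%

Real output 1984 = 2428.4 / 1.208 = 2010.26.
Real output 1991 = 2586.7 / 1.250 = 2069.36.
Real growth = 2069.36 / 2010.26 − 1 = 0.0294.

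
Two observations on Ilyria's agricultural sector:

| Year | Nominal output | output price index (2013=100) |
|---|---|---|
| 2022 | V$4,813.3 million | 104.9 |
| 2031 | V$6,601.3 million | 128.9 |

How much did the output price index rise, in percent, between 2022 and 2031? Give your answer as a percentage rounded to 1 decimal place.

Price-level change = 128.9 / 104.9 − 1 = 0.2288.

22.9%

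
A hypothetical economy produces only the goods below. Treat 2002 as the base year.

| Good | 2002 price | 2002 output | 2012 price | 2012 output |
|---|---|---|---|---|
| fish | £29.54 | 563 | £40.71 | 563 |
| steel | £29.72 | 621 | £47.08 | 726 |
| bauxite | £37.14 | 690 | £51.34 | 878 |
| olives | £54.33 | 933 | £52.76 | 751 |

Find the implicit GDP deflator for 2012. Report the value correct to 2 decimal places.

Nominal GDP 2012 = 40.71·563 + 47.08·726 + 51.34·878 + 52.76·751 = 141799.09.
Real GDP 2012 (at 2002 prices) = 29.54·563 + 29.72·726 + 37.14·878 + 54.33·751 = 111618.49.
Deflator = Nominal/Real × 100 = 141799.09/111618.49 × 100 = 127.039.

127.04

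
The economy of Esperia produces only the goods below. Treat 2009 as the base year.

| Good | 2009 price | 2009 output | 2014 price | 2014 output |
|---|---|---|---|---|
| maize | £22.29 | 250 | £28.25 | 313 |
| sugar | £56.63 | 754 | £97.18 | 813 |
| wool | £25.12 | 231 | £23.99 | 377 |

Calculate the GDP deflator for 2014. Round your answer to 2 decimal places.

155.06

Nominal GDP 2014 = 28.25·313 + 97.18·813 + 23.99·377 = 96893.82.
Real GDP 2014 (at 2009 prices) = 22.29·313 + 56.63·813 + 25.12·377 = 62487.20.
Deflator = Nominal/Real × 100 = 96893.82/62487.20 × 100 = 155.062.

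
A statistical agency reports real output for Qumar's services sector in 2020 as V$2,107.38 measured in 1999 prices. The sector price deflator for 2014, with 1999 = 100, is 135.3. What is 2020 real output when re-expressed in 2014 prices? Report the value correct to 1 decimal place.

Real output in 2014 prices = Real output in 1999 prices × (P_2014/P_1999) = 2107.38 × 1.353 = 2851.29.

V$2,851.3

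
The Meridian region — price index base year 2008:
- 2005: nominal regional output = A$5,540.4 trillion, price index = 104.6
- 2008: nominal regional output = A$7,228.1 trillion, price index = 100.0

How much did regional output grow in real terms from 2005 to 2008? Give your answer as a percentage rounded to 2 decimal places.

Deflate each year: 2005 → 5540.4/1.046 = 5296.75; 2008 → 7228.1/1.000 = 7228.10.
So real regional output changed by 7228.10/5296.75 − 1 = 0.3646, i.e. 36.46%.

36.46%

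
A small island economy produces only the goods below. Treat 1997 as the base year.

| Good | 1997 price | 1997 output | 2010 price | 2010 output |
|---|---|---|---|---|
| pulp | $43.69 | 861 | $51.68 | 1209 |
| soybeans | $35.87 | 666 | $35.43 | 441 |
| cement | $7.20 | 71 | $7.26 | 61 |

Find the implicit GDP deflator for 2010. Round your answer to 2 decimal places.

113.71

Nominal GDP 2010 = 51.68·1209 + 35.43·441 + 7.26·61 = 78548.61.
Real GDP 2010 (at 1997 prices) = 43.69·1209 + 35.87·441 + 7.20·61 = 69079.08.
Deflator = Nominal/Real × 100 = 78548.61/69079.08 × 100 = 113.708.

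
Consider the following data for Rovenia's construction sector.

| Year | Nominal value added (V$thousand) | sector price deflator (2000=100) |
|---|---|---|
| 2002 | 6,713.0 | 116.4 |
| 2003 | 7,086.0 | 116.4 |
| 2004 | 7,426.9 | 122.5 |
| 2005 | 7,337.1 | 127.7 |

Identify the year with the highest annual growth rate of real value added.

2003

2003: real = 7086.0/1.164 = 6087.63; growth vs 2002 (5767.18) = 5.56%.
2004: real = 7426.9/1.225 = 6062.78; growth vs 2003 (6087.63) = -0.41%.
2005: real = 7337.1/1.277 = 5745.58; growth vs 2004 (6062.78) = -5.23%.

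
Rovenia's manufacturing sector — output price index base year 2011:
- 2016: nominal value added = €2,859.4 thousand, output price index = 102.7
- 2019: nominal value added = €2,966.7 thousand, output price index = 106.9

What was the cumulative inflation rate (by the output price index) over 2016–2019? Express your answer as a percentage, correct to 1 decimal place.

Price-level change = 106.9 / 102.7 − 1 = 0.0409.

4.1%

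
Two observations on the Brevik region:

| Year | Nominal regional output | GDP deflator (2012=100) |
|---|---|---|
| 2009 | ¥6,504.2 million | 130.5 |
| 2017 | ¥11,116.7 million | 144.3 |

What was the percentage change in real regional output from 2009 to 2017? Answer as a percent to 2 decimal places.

54.57%

Deflate each year: 2009 → 6504.2/1.305 = 4984.06; 2017 → 11116.7/1.443 = 7703.88.
So real regional output changed by 7703.88/4984.06 − 1 = 0.5457, i.e. 54.57%.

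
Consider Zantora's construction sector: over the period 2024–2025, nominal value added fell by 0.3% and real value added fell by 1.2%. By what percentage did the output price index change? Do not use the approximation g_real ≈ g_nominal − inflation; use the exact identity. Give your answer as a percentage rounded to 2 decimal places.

0.91%

(1 + g_nom) = (1 + g_real)(1 + π), so π = 0.9970 / 0.9880 − 1 = 0.00911.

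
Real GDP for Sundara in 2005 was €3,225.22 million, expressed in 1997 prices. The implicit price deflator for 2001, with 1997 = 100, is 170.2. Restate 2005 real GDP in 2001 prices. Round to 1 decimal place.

Real GDP in 2001 prices = Real GDP in 1997 prices × (P_2001/P_1997) = 3225.22 × 1.702 = 5489.32.

€5,489.3 million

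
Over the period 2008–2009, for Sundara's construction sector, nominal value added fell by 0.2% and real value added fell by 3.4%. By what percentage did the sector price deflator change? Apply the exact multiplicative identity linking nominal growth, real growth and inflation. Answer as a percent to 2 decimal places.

3.31%

(1 + g_nom) = (1 + g_real)(1 + π), so π = 0.9980 / 0.9660 − 1 = 0.03313.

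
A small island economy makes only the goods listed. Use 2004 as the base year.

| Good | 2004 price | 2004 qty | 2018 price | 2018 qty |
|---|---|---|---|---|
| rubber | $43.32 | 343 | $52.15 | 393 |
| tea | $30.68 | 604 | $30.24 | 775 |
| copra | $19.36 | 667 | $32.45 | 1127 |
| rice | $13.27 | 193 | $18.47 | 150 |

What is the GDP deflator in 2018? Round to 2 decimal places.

128.88

Nominal GDP 2018 = 52.15·393 + 30.24·775 + 32.45·1127 + 18.47·150 = 83272.60.
Real GDP 2018 (at 2004 prices) = 43.32·393 + 30.68·775 + 19.36·1127 + 13.27·150 = 64610.98.
Deflator = Nominal/Real × 100 = 83272.60/64610.98 × 100 = 128.883.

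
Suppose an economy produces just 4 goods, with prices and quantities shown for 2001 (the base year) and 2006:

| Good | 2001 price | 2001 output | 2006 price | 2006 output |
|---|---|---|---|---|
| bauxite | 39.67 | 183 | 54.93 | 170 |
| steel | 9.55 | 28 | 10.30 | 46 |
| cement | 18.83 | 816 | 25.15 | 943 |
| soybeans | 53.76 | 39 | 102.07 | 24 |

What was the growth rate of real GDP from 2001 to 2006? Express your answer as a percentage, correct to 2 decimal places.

Real GDP 2001 = Nominal GDP 2001 = 39.67·183 + 9.55·28 + 18.83·816 + 53.76·39 = 24988.93.
Real GDP 2006 (at 2001 prices) = 39.67·170 + 9.55·46 + 18.83·943 + 53.76·24 = 26230.13.
Real growth = 26230.13/24988.93 − 1 = 0.0497.

4.97%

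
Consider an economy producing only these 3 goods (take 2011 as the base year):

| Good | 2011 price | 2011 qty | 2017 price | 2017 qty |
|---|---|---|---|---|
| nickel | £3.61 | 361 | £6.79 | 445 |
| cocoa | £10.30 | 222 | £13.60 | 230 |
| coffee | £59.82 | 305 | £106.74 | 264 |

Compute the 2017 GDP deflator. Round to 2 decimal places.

Nominal GDP 2017 = 6.79·445 + 13.60·230 + 106.74·264 = 34328.91.
Real GDP 2017 (at 2011 prices) = 3.61·445 + 10.30·230 + 59.82·264 = 19767.93.
Deflator = Nominal/Real × 100 = 34328.91/19767.93 × 100 = 173.660.

173.66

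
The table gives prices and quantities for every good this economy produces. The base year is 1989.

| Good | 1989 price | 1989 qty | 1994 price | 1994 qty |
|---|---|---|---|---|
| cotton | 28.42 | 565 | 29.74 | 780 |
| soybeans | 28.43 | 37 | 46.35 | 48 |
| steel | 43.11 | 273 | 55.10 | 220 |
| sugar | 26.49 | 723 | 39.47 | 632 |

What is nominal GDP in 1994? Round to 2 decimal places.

62489.04

Nominal GDP 1994 = Σ (p_1994 × q_1994) = 29.74·780 + 46.35·48 + 55.10·220 + 39.47·632 = 62489.04.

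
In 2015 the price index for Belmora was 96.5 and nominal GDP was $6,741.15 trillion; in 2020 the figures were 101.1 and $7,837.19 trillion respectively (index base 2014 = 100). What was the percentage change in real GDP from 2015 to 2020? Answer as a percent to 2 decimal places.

10.97%

Deflate each year: 2015 → 6741.15/0.965 = 6985.65; 2020 → 7837.19/1.011 = 7751.92.
So real GDP changed by 7751.92/6985.65 − 1 = 0.1097, i.e. 10.97%.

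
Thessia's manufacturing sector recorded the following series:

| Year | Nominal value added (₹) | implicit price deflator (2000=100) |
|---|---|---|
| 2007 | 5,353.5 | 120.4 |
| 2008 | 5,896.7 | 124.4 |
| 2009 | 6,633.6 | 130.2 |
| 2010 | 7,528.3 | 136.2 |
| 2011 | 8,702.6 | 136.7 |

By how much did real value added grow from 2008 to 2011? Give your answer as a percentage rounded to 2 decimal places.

Real value added 2008 = 5896.7/1.244 = 4740.11.
Real value added 2011 = 8702.6/1.367 = 6366.20.
Change = 6366.20/4740.11 − 1 = 0.3430.

34.30%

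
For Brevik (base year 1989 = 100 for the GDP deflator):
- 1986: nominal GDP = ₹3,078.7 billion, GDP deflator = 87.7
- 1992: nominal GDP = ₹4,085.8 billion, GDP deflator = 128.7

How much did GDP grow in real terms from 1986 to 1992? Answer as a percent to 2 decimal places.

Real GDP 1986 = 3078.7 / 0.877 = 3510.49.
Real GDP 1992 = 4085.8 / 1.287 = 3174.67.
Real growth = 3174.67 / 3510.49 − 1 = -0.0957.

-9.57%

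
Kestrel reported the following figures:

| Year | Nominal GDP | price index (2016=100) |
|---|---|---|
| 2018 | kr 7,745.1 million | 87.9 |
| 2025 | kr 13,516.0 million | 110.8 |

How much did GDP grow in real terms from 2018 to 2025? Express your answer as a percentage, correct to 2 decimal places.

38.44%

Real GDP 2018 = 7745.1 / 0.879 = 8811.26.
Real GDP 2025 = 13516.0 / 1.108 = 12198.56.
Real growth = 12198.56 / 8811.26 − 1 = 0.3844.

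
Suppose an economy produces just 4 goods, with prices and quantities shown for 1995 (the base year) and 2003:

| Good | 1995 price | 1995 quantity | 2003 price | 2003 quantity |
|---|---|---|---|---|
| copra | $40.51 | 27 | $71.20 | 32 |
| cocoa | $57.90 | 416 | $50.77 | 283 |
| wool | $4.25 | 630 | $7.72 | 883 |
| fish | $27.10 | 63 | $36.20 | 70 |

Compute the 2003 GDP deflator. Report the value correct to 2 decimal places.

Nominal GDP 2003 = 71.20·32 + 50.77·283 + 7.72·883 + 36.20·70 = 25997.07.
Real GDP 2003 (at 1995 prices) = 40.51·32 + 57.90·283 + 4.25·883 + 27.10·70 = 23331.77.
Deflator = Nominal/Real × 100 = 25997.07/23331.77 × 100 = 111.423.

111.42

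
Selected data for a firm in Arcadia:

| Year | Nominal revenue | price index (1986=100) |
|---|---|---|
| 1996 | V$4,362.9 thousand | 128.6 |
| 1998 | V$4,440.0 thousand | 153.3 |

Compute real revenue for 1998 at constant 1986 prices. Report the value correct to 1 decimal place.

Real revenue = Nominal / (price index/100) = 4440.0 / 1.533 = 2896.28.

V$2,896.3 thousand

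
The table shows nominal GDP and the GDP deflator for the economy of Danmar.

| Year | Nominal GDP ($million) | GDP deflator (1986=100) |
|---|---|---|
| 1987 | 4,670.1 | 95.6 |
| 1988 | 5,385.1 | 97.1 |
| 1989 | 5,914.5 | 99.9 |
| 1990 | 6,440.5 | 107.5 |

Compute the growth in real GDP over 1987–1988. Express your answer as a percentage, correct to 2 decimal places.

13.53%

Real GDP 1987 = 4670.1/0.956 = 4885.04.
Real GDP 1988 = 5385.1/0.971 = 5545.93.
Change = 5545.93/4885.04 − 1 = 0.1353.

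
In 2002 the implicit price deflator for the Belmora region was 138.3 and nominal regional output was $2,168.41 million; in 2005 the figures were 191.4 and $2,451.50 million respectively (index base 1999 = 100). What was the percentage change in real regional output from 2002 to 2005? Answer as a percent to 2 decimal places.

-18.31%

Deflate each year: 2002 → 2168.41/1.383 = 1567.90; 2005 → 2451.50/1.914 = 1280.83.
So real regional output changed by 1280.83/1567.90 − 1 = -0.1831, i.e. -18.31%.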